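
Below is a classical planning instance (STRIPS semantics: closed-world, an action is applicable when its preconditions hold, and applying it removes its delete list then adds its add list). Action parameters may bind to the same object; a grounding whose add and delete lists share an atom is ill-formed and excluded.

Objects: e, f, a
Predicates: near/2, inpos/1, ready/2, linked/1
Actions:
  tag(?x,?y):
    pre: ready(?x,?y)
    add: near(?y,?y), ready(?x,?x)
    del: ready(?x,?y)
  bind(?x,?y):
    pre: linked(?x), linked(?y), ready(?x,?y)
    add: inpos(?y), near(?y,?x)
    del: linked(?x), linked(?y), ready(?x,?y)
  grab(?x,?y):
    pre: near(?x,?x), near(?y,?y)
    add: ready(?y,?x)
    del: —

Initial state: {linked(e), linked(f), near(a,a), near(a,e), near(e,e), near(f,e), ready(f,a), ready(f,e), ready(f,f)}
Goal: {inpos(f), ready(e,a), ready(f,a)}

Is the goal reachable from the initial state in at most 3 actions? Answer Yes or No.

1. bind(f,f)  →  {inpos(f), linked(e), near(a,a), near(a,e), near(e,e), near(f,e), near(f,f), ready(f,a), ready(f,e)}
2. grab(a,e)  →  {inpos(f), linked(e), near(a,a), near(a,e), near(e,e), near(f,e), near(f,f), ready(e,a), ready(f,a), ready(f,e)}
optimal plan length = 2; 2 ≤ 3

Yes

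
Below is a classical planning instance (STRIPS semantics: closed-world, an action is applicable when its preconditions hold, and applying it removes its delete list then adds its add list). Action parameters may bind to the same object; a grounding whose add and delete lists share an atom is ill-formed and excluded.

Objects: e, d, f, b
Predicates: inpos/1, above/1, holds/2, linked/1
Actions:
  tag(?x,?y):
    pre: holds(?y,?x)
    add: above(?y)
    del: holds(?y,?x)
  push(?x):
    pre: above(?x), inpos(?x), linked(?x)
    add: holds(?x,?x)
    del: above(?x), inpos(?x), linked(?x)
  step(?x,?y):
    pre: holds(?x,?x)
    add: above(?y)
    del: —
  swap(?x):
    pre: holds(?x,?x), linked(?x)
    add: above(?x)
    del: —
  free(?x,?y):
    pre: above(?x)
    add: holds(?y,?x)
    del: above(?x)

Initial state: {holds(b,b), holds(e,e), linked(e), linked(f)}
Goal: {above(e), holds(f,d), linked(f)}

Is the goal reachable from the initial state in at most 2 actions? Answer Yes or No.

1. tag(e,e)  →  {above(e), holds(b,b), linked(e), linked(f)}
2. step(b,d)  →  {above(d), above(e), holds(b,b), linked(e), linked(f)}
3. free(d,f)  →  {above(e), holds(b,b), holds(f,d), linked(e), linked(f)}
optimal plan length = 3; 3 > 2

No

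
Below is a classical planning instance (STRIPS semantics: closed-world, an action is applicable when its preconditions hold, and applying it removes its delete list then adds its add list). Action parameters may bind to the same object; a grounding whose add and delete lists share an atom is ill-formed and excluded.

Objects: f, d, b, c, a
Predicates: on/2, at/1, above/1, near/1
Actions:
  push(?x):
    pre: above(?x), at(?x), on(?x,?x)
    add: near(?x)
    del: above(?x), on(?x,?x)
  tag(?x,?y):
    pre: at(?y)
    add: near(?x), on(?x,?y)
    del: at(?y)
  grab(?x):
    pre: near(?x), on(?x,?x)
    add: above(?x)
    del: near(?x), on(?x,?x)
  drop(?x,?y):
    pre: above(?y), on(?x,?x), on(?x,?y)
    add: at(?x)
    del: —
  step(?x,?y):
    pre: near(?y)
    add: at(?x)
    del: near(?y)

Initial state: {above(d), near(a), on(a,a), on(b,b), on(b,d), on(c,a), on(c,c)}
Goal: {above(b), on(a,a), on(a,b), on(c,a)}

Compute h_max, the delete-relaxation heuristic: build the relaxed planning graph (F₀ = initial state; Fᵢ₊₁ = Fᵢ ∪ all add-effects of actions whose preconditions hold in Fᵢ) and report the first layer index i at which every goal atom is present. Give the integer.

3

F0 = init (7 atoms)
F1 = F0 ∪ {above(a), at(a), at(b), at(c), at(d), at(f)}  (13 atoms)
F2 = F1 ∪ {near(b), near(c), near(d), near(f), on(a,b), on(a,c), on(a,d), on(a,f), on(b,a), on(b,c), on(b,f), on(c,b), on(c,d), on(c,f), on(d,a), on(d,b), on(d,c), on(d,d), on(d,f), on(f,a), on(f,b), on(f,c), on(f,d), on(f,f)}  (37 atoms)
F3 = F2 ∪ {above(b), above(c), above(f)}  (40 atoms)
goal ⊆ F3  ⇒  h_max = 3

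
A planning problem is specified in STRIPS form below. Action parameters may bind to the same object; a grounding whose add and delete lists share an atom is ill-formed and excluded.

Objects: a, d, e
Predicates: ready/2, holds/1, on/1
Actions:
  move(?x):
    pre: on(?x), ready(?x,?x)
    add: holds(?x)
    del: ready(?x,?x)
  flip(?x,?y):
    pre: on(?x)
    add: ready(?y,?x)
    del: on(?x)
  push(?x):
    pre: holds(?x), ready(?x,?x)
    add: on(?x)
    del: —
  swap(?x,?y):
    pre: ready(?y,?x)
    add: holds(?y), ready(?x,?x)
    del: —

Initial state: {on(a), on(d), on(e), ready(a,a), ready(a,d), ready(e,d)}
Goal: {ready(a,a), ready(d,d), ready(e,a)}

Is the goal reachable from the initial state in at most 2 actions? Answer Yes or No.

Yes

1. flip(a,e)  →  {on(d), on(e), ready(a,a), ready(a,d), ready(e,a), ready(e,d)}
2. flip(d,d)  →  {on(e), ready(a,a), ready(a,d), ready(d,d), ready(e,a), ready(e,d)}
optimal plan length = 2; 2 ≤ 2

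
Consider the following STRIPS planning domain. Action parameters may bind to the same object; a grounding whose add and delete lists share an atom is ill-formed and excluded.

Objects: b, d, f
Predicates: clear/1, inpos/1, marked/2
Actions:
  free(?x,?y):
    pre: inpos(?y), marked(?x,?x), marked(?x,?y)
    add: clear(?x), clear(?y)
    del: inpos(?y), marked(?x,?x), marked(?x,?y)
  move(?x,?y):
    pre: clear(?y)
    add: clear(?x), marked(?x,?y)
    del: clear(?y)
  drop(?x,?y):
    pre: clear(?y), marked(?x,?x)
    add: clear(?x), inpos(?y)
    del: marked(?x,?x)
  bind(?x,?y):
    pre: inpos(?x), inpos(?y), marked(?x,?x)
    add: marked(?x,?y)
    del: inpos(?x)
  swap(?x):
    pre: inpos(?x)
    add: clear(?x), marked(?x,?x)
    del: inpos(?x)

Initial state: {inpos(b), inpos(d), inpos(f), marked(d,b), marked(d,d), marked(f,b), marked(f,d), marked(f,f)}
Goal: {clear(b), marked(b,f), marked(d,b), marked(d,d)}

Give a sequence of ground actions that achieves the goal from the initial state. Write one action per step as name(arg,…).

free(f,b); move(b,f)

1. free(f,b)  →  {clear(b), clear(f), inpos(d), inpos(f), marked(d,b), marked(d,d), marked(f,d)}
2. move(b,f)  →  {clear(b), inpos(d), inpos(f), marked(b,f), marked(d,b), marked(d,d), marked(f,d)}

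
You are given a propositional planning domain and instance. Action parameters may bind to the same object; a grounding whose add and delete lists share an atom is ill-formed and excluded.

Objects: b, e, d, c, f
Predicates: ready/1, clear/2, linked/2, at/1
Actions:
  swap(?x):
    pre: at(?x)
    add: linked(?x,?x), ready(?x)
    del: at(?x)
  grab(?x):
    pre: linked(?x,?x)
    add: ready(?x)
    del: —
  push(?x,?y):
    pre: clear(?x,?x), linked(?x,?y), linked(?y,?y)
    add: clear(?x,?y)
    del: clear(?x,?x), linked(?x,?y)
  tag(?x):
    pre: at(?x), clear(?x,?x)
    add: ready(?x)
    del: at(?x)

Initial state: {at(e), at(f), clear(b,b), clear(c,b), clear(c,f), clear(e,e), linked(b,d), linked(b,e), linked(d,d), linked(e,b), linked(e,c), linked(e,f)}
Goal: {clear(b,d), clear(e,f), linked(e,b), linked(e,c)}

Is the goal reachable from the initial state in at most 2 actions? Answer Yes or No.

No

1. swap(f)  →  {at(e), clear(b,b), clear(c,b), clear(c,f), clear(e,e), linked(b,d), linked(b,e), linked(d,d), linked(e,b), linked(e,c), linked(e,f), linked(f,f), ready(f)}
2. push(b,d)  →  {at(e), clear(b,d), clear(c,b), clear(c,f), clear(e,e), linked(b,e), linked(d,d), linked(e,b), linked(e,c), linked(e,f), linked(f,f), ready(f)}
3. push(e,f)  →  {at(e), clear(b,d), clear(c,b), clear(c,f), clear(e,f), linked(b,e), linked(d,d), linked(e,b), linked(e,c), linked(f,f), ready(f)}
optimal plan length = 3; 3 > 2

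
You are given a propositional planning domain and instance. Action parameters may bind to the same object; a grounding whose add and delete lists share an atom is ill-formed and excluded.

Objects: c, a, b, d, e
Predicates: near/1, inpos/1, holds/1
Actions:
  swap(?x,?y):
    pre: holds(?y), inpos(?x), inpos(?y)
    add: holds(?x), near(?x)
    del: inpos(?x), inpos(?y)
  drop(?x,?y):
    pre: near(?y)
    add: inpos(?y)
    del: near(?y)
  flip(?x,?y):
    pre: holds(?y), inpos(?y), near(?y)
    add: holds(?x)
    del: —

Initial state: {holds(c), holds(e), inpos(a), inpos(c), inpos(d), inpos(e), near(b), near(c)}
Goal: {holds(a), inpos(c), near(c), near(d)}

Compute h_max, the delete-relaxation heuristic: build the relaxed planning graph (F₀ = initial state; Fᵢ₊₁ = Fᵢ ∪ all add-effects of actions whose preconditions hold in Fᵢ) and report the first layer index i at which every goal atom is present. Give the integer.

F0 = init (8 atoms)
F1 = F0 ∪ {holds(a), holds(b), holds(d), inpos(b), near(a), near(d), near(e)}  (15 atoms)
goal ⊆ F1  ⇒  h_max = 1

1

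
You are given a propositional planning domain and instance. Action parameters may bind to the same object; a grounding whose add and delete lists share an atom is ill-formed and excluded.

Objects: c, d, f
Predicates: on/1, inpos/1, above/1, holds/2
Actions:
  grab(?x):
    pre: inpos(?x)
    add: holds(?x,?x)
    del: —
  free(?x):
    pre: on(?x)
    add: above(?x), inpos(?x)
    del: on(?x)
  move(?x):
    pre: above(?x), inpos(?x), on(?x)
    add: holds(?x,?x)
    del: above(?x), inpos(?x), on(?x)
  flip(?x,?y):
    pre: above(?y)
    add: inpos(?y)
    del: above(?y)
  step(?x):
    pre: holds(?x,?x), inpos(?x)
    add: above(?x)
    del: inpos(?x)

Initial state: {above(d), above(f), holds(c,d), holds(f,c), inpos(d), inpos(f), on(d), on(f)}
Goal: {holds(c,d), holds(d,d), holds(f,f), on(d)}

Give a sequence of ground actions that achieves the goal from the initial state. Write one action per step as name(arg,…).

grab(d); grab(f)

1. grab(d)  →  {above(d), above(f), holds(c,d), holds(d,d), holds(f,c), inpos(d), inpos(f), on(d), on(f)}
2. grab(f)  →  {above(d), above(f), holds(c,d), holds(d,d), holds(f,c), holds(f,f), inpos(d), inpos(f), on(d), on(f)}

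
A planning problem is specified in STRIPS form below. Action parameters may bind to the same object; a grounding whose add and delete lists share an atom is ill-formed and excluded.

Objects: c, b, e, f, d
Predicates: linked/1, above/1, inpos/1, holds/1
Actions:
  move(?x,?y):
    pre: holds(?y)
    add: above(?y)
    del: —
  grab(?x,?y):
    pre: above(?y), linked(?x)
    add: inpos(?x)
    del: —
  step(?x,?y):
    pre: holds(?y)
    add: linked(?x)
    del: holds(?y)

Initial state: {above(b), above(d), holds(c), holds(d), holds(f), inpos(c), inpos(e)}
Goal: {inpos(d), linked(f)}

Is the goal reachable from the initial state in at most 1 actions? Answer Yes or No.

No

1. step(f,c)  →  {above(b), above(d), holds(d), holds(f), inpos(c), inpos(e), linked(f)}
2. step(d,f)  →  {above(b), above(d), holds(d), inpos(c), inpos(e), linked(d), linked(f)}
3. grab(d,b)  →  {above(b), above(d), holds(d), inpos(c), inpos(d), inpos(e), linked(d), linked(f)}
optimal plan length = 3; 3 > 1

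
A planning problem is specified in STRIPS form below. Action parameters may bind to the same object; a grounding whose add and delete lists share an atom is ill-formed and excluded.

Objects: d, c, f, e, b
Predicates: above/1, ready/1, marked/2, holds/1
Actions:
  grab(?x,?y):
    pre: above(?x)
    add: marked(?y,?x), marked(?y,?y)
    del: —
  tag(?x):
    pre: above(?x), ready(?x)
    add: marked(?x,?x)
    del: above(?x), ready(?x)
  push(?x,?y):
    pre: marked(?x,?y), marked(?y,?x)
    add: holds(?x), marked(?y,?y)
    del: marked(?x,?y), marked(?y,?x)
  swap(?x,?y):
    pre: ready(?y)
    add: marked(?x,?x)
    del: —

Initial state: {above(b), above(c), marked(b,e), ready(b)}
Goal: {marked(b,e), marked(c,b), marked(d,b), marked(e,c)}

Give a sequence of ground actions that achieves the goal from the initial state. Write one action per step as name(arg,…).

1. grab(c,e)  →  {above(b), above(c), marked(b,e), marked(e,c), marked(e,e), ready(b)}
2. grab(b,d)  →  {above(b), above(c), marked(b,e), marked(d,b), marked(d,d), marked(e,c), marked(e,e), ready(b)}
3. grab(b,c)  →  {above(b), above(c), marked(b,e), marked(c,b), marked(c,c), marked(d,b), marked(d,d), marked(e,c), marked(e,e), ready(b)}

grab(c,e); grab(b,d); grab(b,c)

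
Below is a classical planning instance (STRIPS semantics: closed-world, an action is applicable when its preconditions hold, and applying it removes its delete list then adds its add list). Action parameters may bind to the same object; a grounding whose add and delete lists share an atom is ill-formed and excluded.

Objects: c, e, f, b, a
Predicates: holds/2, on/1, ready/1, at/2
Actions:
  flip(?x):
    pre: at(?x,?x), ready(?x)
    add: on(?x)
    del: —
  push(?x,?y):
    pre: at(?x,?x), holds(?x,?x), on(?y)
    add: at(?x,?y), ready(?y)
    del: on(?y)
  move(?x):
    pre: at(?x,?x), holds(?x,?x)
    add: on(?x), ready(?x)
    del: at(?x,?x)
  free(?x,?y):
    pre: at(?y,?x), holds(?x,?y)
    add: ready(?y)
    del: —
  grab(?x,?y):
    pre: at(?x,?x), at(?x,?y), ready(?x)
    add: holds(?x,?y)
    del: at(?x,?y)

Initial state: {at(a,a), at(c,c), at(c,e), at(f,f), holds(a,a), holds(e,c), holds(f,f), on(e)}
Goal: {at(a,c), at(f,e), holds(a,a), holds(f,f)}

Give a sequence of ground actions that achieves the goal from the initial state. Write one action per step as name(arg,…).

push(f,e); free(e,c); flip(c); push(a,c)

1. push(f,e)  →  {at(a,a), at(c,c), at(c,e), at(f,e), at(f,f), holds(a,a), holds(e,c), holds(f,f), ready(e)}
2. free(e,c)  →  {at(a,a), at(c,c), at(c,e), at(f,e), at(f,f), holds(a,a), holds(e,c), holds(f,f), ready(c), ready(e)}
3. flip(c)  →  {at(a,a), at(c,c), at(c,e), at(f,e), at(f,f), holds(a,a), holds(e,c), holds(f,f), on(c), ready(c), ready(e)}
4. push(a,c)  →  {at(a,a), at(a,c), at(c,c), at(c,e), at(f,e), at(f,f), holds(a,a), holds(e,c), holds(f,f), ready(c), ready(e)}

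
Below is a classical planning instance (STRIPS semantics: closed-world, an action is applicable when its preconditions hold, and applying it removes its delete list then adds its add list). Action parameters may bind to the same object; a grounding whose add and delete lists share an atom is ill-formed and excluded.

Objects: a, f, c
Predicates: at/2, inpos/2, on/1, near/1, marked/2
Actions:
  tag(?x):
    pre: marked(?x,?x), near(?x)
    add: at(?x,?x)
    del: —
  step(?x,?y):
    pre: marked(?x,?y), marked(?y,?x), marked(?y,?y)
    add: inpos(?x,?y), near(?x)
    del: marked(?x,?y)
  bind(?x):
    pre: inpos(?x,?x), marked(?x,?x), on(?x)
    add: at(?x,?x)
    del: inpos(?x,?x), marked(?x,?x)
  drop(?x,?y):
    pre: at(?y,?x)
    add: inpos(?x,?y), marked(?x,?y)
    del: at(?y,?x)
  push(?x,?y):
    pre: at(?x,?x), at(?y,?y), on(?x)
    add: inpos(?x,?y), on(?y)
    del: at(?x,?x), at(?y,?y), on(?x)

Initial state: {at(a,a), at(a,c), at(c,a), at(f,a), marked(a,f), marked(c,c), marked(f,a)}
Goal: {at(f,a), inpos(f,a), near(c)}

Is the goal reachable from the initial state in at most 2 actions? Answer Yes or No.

No

1. step(c,c)  →  {at(a,a), at(a,c), at(c,a), at(f,a), inpos(c,c), marked(a,f), marked(f,a), near(c)}
2. drop(a,a)  →  {at(a,c), at(c,a), at(f,a), inpos(a,a), inpos(c,c), marked(a,a), marked(a,f), marked(f,a), near(c)}
3. step(f,a)  →  {at(a,c), at(c,a), at(f,a), inpos(a,a), inpos(c,c), inpos(f,a), marked(a,a), marked(a,f), near(c), near(f)}
optimal plan length = 3; 3 > 2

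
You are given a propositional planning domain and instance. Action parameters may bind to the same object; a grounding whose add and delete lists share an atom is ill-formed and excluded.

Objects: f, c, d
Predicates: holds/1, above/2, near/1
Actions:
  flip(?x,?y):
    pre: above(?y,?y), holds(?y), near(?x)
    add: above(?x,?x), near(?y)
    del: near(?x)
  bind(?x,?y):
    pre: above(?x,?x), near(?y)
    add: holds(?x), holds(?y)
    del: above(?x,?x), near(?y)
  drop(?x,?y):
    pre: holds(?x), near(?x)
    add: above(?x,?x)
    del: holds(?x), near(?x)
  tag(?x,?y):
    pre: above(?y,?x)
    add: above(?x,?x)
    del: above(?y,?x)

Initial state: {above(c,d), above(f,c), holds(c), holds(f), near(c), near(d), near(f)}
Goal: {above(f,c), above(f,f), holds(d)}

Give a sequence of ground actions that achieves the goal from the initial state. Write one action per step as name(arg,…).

1. drop(f,f)  →  {above(c,d), above(f,c), above(f,f), holds(c), near(c), near(d)}
2. drop(c,f)  →  {above(c,c), above(c,d), above(f,c), above(f,f), near(d)}
3. bind(c,d)  →  {above(c,d), above(f,c), above(f,f), holds(c), holds(d)}

drop(f,f); drop(c,f); bind(c,d)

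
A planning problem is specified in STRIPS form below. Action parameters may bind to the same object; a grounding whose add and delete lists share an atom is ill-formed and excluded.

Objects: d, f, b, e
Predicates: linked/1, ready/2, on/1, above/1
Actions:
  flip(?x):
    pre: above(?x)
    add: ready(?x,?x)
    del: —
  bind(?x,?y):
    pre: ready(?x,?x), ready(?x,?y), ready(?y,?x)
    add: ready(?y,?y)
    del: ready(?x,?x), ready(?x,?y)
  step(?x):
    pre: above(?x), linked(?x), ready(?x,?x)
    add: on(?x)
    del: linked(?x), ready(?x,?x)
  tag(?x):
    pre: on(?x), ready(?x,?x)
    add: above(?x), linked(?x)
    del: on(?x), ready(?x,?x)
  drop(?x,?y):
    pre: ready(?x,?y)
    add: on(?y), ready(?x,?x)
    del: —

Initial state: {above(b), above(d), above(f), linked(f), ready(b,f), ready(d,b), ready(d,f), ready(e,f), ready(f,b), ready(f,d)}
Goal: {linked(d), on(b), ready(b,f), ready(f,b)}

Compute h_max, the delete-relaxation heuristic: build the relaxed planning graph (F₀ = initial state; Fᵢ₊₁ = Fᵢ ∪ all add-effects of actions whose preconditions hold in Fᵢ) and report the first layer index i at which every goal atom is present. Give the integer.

F0 = init (10 atoms)
F1 = F0 ∪ {on(b), on(d), on(f), ready(b,b), ready(d,d), ready(e,e), ready(f,f)}  (17 atoms)
F2 = F1 ∪ {linked(b), linked(d), on(e)}  (20 atoms)
goal ⊆ F2  ⇒  h_max = 2

2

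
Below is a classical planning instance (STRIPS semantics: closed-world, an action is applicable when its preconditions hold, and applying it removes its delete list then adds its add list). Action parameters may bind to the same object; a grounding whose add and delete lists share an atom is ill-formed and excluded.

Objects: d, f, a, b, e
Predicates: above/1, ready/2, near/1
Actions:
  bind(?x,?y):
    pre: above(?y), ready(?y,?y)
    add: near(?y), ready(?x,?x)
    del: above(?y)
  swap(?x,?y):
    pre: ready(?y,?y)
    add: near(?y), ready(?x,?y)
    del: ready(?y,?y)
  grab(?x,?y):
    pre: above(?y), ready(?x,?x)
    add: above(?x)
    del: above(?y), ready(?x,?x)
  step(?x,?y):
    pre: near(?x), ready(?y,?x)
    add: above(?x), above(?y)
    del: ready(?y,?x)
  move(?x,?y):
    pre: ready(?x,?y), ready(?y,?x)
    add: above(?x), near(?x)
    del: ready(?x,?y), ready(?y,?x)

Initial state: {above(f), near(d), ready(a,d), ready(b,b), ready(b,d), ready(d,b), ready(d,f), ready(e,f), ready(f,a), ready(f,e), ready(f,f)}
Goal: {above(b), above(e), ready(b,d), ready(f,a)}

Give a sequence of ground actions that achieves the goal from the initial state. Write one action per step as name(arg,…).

1. swap(e,b)  →  {above(f), near(b), near(d), ready(a,d), ready(b,d), ready(d,b), ready(d,f), ready(e,b), ready(e,f), ready(f,a), ready(f,e), ready(f,f)}
2. step(b,e)  →  {above(b), above(e), above(f), near(b), near(d), ready(a,d), ready(b,d), ready(d,b), ready(d,f), ready(e,f), ready(f,a), ready(f,e), ready(f,f)}

swap(e,b); step(b,e)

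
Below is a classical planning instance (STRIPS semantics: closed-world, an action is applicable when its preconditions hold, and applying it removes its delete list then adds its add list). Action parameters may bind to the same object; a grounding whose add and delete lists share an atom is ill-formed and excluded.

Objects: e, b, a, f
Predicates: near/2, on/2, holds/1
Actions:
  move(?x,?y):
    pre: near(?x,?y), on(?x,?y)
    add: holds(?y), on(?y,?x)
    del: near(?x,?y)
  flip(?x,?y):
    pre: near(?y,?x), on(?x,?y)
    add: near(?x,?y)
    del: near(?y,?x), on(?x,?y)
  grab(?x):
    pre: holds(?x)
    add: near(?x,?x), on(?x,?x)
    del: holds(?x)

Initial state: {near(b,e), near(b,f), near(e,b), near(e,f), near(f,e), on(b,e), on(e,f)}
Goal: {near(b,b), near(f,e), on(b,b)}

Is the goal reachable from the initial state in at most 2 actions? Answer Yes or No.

1. move(b,e)  →  {holds(e), near(b,f), near(e,b), near(e,f), near(f,e), on(b,e), on(e,b), on(e,f)}
2. move(e,b)  →  {holds(b), holds(e), near(b,f), near(e,f), near(f,e), on(b,e), on(e,b), on(e,f)}
3. grab(b)  →  {holds(e), near(b,b), near(b,f), near(e,f), near(f,e), on(b,b), on(b,e), on(e,b), on(e,f)}
optimal plan length = 3; 3 > 2

No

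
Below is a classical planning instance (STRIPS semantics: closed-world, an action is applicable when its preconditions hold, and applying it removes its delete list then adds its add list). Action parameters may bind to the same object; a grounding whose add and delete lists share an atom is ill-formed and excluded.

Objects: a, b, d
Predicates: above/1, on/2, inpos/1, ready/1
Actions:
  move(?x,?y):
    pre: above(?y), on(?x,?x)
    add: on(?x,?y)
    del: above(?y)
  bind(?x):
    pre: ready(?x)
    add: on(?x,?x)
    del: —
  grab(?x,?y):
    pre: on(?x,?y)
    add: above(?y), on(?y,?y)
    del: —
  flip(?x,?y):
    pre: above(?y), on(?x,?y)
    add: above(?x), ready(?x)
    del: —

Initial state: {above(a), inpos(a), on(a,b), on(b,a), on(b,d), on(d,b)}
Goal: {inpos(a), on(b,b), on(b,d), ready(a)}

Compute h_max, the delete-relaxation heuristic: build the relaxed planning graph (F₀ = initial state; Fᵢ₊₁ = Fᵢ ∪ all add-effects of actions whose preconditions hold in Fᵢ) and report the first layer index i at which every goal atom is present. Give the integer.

2

F0 = init (6 atoms)
F1 = F0 ∪ {above(b), above(d), on(a,a), on(b,b), on(d,d), ready(b)}  (12 atoms)
F2 = F1 ∪ {on(a,d), on(d,a), ready(a), ready(d)}  (16 atoms)
goal ⊆ F2  ⇒  h_max = 2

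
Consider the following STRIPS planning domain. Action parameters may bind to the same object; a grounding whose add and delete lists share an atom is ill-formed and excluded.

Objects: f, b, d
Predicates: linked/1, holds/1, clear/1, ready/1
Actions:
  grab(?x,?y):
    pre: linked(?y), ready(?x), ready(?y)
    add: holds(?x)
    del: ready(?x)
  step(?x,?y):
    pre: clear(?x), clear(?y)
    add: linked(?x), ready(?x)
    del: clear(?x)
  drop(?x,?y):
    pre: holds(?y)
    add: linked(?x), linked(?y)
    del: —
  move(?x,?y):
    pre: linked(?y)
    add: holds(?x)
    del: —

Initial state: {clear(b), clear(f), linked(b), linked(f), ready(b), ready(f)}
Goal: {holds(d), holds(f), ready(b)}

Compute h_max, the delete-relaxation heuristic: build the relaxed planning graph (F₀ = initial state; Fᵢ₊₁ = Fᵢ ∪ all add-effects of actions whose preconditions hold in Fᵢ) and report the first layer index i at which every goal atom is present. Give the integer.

F0 = init (6 atoms)
F1 = F0 ∪ {holds(b), holds(d), holds(f)}  (9 atoms)
goal ⊆ F1  ⇒  h_max = 1

1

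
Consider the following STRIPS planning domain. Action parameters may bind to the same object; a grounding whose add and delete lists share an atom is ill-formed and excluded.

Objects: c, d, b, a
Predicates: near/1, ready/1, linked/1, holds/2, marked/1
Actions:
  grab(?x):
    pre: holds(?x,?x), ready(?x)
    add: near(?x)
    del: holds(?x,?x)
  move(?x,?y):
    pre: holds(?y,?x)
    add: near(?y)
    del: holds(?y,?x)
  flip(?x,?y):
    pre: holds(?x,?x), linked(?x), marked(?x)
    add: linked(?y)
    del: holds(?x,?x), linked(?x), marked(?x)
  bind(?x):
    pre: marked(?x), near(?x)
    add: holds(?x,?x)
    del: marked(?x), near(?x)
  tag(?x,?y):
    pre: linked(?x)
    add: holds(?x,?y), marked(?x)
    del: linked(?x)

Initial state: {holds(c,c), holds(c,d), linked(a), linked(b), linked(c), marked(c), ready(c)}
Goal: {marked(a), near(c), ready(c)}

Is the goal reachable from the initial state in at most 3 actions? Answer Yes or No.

Yes

1. grab(c)  →  {holds(c,d), linked(a), linked(b), linked(c), marked(c), near(c), ready(c)}
2. tag(a,c)  →  {holds(a,c), holds(c,d), linked(b), linked(c), marked(a), marked(c), near(c), ready(c)}
optimal plan length = 2; 2 ≤ 3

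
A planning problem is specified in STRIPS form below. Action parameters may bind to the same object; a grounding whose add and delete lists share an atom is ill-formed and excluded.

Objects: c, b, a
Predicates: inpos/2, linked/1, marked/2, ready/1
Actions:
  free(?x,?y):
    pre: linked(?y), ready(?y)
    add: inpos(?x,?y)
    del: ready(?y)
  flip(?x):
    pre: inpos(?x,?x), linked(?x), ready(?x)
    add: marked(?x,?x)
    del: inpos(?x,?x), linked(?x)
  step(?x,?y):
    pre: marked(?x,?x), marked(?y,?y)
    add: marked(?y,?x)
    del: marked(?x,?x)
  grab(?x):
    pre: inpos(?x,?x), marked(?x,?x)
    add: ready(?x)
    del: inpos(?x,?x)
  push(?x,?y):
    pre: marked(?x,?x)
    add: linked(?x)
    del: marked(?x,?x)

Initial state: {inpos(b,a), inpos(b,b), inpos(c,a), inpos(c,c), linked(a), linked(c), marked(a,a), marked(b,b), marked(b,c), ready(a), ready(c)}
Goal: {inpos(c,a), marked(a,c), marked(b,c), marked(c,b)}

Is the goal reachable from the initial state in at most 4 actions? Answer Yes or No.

1. flip(c)  →  {inpos(b,a), inpos(b,b), inpos(c,a), linked(a), marked(a,a), marked(b,b), marked(b,c), marked(c,c), ready(a), ready(c)}
2. step(b,c)  →  {inpos(b,a), inpos(b,b), inpos(c,a), linked(a), marked(a,a), marked(b,c), marked(c,b), marked(c,c), ready(a), ready(c)}
3. step(c,a)  →  {inpos(b,a), inpos(b,b), inpos(c,a), linked(a), marked(a,a), marked(a,c), marked(b,c), marked(c,b), ready(a), ready(c)}
optimal plan length = 3; 3 ≤ 4

Yes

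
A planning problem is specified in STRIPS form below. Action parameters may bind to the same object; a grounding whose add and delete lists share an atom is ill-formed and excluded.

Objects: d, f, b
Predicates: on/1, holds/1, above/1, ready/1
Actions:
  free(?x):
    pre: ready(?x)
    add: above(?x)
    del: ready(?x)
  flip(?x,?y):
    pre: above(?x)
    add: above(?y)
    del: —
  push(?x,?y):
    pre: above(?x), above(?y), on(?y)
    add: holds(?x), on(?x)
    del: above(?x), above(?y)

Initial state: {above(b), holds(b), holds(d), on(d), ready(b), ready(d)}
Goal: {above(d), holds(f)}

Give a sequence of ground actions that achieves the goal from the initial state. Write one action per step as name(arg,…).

free(d); flip(d,f); push(f,d); flip(b,d)

1. free(d)  →  {above(b), above(d), holds(b), holds(d), on(d), ready(b)}
2. flip(d,f)  →  {above(b), above(d), above(f), holds(b), holds(d), on(d), ready(b)}
3. push(f,d)  →  {above(b), holds(b), holds(d), holds(f), on(d), on(f), ready(b)}
4. flip(b,d)  →  {above(b), above(d), holds(b), holds(d), holds(f), on(d), on(f), ready(b)}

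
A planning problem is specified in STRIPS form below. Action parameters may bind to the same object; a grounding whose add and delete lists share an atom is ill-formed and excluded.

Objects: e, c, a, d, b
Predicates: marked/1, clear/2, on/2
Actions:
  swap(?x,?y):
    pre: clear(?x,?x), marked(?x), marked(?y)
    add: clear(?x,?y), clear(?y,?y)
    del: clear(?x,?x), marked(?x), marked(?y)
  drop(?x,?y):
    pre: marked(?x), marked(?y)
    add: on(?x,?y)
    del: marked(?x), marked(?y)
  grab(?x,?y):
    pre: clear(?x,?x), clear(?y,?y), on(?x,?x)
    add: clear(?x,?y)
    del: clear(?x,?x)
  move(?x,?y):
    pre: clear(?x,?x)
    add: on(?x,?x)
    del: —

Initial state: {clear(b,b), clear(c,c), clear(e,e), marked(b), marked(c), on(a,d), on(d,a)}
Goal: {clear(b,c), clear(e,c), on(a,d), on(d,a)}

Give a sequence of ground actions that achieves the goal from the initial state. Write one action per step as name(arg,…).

swap(b,c); move(e,e); grab(e,c)

1. swap(b,c)  →  {clear(b,c), clear(c,c), clear(e,e), on(a,d), on(d,a)}
2. move(e,e)  →  {clear(b,c), clear(c,c), clear(e,e), on(a,d), on(d,a), on(e,e)}
3. grab(e,c)  →  {clear(b,c), clear(c,c), clear(e,c), on(a,d), on(d,a), on(e,e)}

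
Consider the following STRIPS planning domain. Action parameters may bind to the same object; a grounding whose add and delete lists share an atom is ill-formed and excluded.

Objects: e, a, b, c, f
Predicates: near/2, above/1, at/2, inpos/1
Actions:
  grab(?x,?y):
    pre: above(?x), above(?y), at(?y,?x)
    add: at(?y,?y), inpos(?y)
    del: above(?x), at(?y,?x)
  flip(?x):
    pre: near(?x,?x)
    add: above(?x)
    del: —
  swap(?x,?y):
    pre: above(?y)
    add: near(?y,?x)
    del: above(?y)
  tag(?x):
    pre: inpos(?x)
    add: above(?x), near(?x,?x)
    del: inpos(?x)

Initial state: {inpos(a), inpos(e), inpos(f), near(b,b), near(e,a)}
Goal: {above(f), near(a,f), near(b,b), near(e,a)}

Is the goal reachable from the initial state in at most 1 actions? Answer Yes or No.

1. tag(a)  →  {above(a), inpos(e), inpos(f), near(a,a), near(b,b), near(e,a)}
2. swap(f,a)  →  {inpos(e), inpos(f), near(a,a), near(a,f), near(b,b), near(e,a)}
3. tag(f)  →  {above(f), inpos(e), near(a,a), near(a,f), near(b,b), near(e,a), near(f,f)}
optimal plan length = 3; 3 > 1

No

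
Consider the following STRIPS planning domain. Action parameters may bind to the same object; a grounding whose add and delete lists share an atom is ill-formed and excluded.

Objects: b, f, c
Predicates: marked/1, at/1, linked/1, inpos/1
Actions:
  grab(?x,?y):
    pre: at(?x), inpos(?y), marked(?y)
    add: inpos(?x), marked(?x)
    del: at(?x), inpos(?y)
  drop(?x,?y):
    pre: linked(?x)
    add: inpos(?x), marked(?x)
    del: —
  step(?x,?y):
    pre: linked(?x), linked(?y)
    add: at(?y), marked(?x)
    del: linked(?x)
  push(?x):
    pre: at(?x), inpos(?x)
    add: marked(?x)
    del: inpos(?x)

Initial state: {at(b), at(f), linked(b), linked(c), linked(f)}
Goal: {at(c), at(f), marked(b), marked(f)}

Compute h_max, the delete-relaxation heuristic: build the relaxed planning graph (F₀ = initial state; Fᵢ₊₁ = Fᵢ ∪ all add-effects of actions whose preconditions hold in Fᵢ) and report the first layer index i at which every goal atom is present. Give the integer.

F0 = init (5 atoms)
F1 = F0 ∪ {at(c), inpos(b), inpos(c), inpos(f), marked(b), marked(c), marked(f)}  (12 atoms)
goal ⊆ F1  ⇒  h_max = 1

1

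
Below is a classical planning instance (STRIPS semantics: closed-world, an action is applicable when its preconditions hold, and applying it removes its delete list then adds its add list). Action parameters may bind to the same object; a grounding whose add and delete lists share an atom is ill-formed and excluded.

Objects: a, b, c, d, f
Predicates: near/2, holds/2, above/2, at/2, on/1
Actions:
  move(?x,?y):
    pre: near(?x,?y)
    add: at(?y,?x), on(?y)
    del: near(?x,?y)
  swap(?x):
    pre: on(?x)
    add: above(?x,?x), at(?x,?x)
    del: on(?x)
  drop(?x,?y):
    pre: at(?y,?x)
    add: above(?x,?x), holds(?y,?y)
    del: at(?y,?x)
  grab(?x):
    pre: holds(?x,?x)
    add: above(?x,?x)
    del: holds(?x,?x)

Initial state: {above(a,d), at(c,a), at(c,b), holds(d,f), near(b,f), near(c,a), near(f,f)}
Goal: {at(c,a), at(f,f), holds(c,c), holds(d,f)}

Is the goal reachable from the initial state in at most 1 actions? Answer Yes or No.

1. move(f,f)  →  {above(a,d), at(c,a), at(c,b), at(f,f), holds(d,f), near(b,f), near(c,a), on(f)}
2. drop(b,c)  →  {above(a,d), above(b,b), at(c,a), at(f,f), holds(c,c), holds(d,f), near(b,f), near(c,a), on(f)}
optimal plan length = 2; 2 > 1

No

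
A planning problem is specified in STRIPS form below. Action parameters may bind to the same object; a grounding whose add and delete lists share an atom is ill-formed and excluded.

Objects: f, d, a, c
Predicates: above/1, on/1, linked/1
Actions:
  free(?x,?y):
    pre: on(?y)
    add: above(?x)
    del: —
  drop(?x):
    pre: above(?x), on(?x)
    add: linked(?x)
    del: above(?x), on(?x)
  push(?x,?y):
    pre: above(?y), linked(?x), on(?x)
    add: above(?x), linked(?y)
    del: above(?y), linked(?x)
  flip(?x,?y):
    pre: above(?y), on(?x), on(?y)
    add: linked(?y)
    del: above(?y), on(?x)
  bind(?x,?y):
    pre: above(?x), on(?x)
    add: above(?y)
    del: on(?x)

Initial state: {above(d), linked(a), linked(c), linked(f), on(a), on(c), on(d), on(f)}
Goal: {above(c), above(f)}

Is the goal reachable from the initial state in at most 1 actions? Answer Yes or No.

1. free(f,f)  →  {above(d), above(f), linked(a), linked(c), linked(f), on(a), on(c), on(d), on(f)}
2. free(c,f)  →  {above(c), above(d), above(f), linked(a), linked(c), linked(f), on(a), on(c), on(d), on(f)}
optimal plan length = 2; 2 > 1

No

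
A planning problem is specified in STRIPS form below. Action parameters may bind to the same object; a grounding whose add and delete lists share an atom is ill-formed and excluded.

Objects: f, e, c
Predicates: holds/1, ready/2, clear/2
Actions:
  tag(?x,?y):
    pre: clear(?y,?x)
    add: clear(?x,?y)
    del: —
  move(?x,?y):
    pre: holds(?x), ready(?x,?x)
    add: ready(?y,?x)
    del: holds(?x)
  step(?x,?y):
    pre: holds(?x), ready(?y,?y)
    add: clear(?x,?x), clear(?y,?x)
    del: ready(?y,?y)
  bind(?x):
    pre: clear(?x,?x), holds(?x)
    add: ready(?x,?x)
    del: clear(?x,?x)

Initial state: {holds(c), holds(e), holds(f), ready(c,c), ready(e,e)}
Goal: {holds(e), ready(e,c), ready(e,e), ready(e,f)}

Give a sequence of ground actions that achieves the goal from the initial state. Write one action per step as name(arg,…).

1. move(c,e)  →  {holds(e), holds(f), ready(c,c), ready(e,c), ready(e,e)}
2. step(f,c)  →  {clear(c,f), clear(f,f), holds(e), holds(f), ready(e,c), ready(e,e)}
3. bind(f)  →  {clear(c,f), holds(e), holds(f), ready(e,c), ready(e,e), ready(f,f)}
4. move(f,e)  →  {clear(c,f), holds(e), ready(e,c), ready(e,e), ready(e,f), ready(f,f)}

move(c,e); step(f,c); bind(f); move(f,e)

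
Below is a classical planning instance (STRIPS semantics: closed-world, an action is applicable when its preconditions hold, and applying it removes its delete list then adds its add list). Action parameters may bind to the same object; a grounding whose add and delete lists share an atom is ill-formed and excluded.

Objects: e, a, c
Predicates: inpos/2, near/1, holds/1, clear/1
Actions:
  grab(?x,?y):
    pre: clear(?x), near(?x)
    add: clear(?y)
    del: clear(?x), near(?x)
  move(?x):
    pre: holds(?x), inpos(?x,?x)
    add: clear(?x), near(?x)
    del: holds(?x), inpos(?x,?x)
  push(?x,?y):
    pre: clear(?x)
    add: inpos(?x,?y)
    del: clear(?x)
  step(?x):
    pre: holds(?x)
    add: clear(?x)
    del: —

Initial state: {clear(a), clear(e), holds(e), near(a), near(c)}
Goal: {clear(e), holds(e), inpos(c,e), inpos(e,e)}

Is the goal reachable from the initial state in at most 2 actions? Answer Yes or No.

No

1. grab(a,c)  →  {clear(c), clear(e), holds(e), near(c)}
2. push(e,e)  →  {clear(c), holds(e), inpos(e,e), near(c)}
3. push(c,e)  →  {holds(e), inpos(c,e), inpos(e,e), near(c)}
4. step(e)  →  {clear(e), holds(e), inpos(c,e), inpos(e,e), near(c)}
optimal plan length = 4; 4 > 2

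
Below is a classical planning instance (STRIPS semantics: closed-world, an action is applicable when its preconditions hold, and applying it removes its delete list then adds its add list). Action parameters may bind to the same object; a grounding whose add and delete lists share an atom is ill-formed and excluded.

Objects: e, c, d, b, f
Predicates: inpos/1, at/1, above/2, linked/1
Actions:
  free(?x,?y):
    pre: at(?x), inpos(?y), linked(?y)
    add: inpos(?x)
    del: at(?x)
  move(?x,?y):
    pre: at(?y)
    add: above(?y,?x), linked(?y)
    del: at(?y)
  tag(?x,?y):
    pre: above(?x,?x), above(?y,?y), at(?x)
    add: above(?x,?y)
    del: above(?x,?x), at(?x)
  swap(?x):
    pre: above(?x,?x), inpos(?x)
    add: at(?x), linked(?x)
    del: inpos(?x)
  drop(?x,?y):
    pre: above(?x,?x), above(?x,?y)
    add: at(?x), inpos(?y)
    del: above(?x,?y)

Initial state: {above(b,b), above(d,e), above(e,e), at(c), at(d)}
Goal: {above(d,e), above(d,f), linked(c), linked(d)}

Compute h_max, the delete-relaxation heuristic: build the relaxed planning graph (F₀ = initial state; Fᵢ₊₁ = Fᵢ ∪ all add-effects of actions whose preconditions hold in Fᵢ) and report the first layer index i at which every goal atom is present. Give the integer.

1

F0 = init (5 atoms)
F1 = F0 ∪ {above(c,b), above(c,c), above(c,d), above(c,e), above(c,f), above(d,b), above(d,c), above(d,d), above(d,f), at(b), at(e), inpos(b), inpos(e), linked(c), linked(d)}  (20 atoms)
goal ⊆ F1  ⇒  h_max = 1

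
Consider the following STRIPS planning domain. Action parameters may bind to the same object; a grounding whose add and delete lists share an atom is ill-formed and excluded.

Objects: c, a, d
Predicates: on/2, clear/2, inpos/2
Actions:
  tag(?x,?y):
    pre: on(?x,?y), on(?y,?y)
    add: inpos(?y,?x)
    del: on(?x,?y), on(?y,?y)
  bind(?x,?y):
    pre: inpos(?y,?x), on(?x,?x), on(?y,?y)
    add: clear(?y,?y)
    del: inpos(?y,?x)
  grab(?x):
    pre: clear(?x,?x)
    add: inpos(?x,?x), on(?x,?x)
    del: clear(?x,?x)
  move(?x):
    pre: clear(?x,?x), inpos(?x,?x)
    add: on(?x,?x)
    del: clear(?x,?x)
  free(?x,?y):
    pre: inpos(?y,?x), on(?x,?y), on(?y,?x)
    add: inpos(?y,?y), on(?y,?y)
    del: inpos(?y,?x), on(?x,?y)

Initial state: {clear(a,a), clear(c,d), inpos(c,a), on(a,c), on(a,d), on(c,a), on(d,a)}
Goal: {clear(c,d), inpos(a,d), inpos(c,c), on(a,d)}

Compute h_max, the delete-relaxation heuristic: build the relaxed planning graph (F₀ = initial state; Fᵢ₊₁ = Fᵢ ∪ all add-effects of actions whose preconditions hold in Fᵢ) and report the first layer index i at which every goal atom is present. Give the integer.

2

F0 = init (7 atoms)
F1 = F0 ∪ {inpos(a,a), inpos(c,c), on(a,a), on(c,c)}  (11 atoms)
F2 = F1 ∪ {clear(c,c), inpos(a,c), inpos(a,d)}  (14 atoms)
goal ⊆ F2  ⇒  h_max = 2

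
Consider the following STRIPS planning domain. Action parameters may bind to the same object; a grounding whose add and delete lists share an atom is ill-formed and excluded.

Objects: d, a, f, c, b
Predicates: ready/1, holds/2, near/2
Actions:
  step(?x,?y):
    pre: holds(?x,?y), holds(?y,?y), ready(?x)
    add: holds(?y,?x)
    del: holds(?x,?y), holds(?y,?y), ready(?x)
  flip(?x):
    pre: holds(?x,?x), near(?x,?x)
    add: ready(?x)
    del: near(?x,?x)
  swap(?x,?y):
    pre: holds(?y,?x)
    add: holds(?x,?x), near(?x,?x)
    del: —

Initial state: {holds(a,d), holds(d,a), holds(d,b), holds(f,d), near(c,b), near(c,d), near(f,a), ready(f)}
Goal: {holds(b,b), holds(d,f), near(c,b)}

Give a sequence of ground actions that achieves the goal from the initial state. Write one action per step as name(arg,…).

1. swap(d,a)  →  {holds(a,d), holds(d,a), holds(d,b), holds(d,d), holds(f,d), near(c,b), near(c,d), near(d,d), near(f,a), ready(f)}
2. step(f,d)  →  {holds(a,d), holds(d,a), holds(d,b), holds(d,f), near(c,b), near(c,d), near(d,d), near(f,a)}
3. swap(b,d)  →  {holds(a,d), holds(b,b), holds(d,a), holds(d,b), holds(d,f), near(b,b), near(c,b), near(c,d), near(d,d), near(f,a)}

swap(d,a); step(f,d); swap(b,d)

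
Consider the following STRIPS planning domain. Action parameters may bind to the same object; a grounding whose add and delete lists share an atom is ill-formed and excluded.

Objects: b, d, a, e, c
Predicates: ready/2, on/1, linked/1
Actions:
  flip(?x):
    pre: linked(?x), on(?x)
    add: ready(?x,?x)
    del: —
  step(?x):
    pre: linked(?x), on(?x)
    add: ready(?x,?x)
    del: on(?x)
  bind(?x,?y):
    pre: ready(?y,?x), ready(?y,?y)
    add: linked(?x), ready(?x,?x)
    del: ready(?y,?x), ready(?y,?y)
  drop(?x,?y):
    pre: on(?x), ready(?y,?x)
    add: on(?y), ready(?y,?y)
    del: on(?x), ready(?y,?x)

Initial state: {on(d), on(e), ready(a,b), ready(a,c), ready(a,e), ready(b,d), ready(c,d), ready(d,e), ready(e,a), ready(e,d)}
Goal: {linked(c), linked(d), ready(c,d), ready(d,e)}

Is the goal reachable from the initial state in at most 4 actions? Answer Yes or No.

Yes

1. drop(e,a)  →  {on(a), on(d), ready(a,a), ready(a,b), ready(a,c), ready(b,d), ready(c,d), ready(d,e), ready(e,a), ready(e,d)}
2. bind(c,a)  →  {linked(c), on(a), on(d), ready(a,b), ready(b,d), ready(c,c), ready(c,d), ready(d,e), ready(e,a), ready(e,d)}
3. drop(a,e)  →  {linked(c), on(d), on(e), ready(a,b), ready(b,d), ready(c,c), ready(c,d), ready(d,e), ready(e,d), ready(e,e)}
4. bind(d,e)  →  {linked(c), linked(d), on(d), on(e), ready(a,b), ready(b,d), ready(c,c), ready(c,d), ready(d,d), ready(d,e)}
optimal plan length = 4; 4 ≤ 4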